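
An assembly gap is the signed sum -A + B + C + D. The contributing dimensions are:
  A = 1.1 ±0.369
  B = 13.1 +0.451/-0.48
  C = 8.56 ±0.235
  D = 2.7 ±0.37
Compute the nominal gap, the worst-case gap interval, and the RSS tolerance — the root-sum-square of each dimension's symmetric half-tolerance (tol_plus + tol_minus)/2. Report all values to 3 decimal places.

Stack each dimension's contribution:
  -A: nom -1.100 → Σnom=-1.100; wc +0.369/-0.369 → slack +0.369/-0.369; half-tol=0.369, Σhalf²=0.136161
  +B: nom +13.100 → Σnom=12.000; wc +0.451/-0.480 → slack +0.820/-0.849; half-tol=0.466, Σhalf²=0.352851
  +C: nom +8.560 → Σnom=20.560; wc +0.235/-0.235 → slack +1.055/-1.084; half-tol=0.235, Σhalf²=0.408076
  +D: nom +2.700 → Σnom=23.260; wc +0.370/-0.370 → slack +1.425/-1.454; half-tol=0.370, Σhalf²=0.544976
Nominal = 23.260. Worst-case = [23.260 - 1.454, 23.260 + 1.425] = [21.806, 24.685]. RSS = √0.544976 = 0.738.

nominal=23.260 wc=[21.806,24.685] rss=0.738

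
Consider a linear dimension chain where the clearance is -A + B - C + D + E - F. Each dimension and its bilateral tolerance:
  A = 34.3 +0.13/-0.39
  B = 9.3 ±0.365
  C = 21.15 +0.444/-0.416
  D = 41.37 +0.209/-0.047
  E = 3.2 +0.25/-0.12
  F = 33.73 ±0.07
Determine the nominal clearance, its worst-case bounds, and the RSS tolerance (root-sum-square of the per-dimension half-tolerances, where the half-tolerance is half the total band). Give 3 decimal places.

nominal=-35.310 wc=[-36.486,-33.610] rss=0.664

Stack each dimension's contribution:
  -A: nom -34.300 → Σnom=-34.300; wc +0.390/-0.130 → slack +0.390/-0.130; half-tol=0.260, Σhalf²=0.067600
  +B: nom +9.300 → Σnom=-25.000; wc +0.365/-0.365 → slack +0.755/-0.495; half-tol=0.365, Σhalf²=0.200825
  -C: nom -21.150 → Σnom=-46.150; wc +0.416/-0.444 → slack +1.171/-0.939; half-tol=0.430, Σhalf²=0.385725
  +D: nom +41.370 → Σnom=-4.780; wc +0.209/-0.047 → slack +1.380/-0.986; half-tol=0.128, Σhalf²=0.402109
  +E: nom +3.200 → Σnom=-1.580; wc +0.250/-0.120 → slack +1.630/-1.106; half-tol=0.185, Σhalf²=0.436334
  -F: nom -33.730 → Σnom=-35.310; wc +0.070/-0.070 → slack +1.700/-1.176; half-tol=0.070, Σhalf²=0.441234
Nominal = -35.310. Worst-case = [-35.310 - 1.176, -35.310 + 1.700] = [-36.486, -33.610]. RSS = √0.441234 = 0.664.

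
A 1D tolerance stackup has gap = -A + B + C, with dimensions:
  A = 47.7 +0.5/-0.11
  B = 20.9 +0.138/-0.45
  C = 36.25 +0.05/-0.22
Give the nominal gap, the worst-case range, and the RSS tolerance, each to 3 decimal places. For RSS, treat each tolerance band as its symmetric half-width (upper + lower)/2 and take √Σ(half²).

nominal=9.450 wc=[8.280,9.748] rss=0.445

Stack each dimension's contribution:
  -A: nom -47.700 → Σnom=-47.700; wc +0.110/-0.500 → slack +0.110/-0.500; half-tol=0.305, Σhalf²=0.093025
  +B: nom +20.900 → Σnom=-26.800; wc +0.138/-0.450 → slack +0.248/-0.950; half-tol=0.294, Σhalf²=0.179461
  +C: nom +36.250 → Σnom=9.450; wc +0.050/-0.220 → slack +0.298/-1.170; half-tol=0.135, Σhalf²=0.197686
Nominal = 9.450. Worst-case = [9.450 - 1.170, 9.450 + 0.298] = [8.280, 9.748]. RSS = √0.197686 = 0.445.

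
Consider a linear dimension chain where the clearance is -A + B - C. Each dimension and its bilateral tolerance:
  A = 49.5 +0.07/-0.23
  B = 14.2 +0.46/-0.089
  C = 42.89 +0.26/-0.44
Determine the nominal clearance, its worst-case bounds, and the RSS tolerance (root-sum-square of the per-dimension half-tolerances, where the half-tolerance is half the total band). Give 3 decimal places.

Stack each dimension's contribution:
  -A: nom -49.500 → Σnom=-49.500; wc +0.230/-0.070 → slack +0.230/-0.070; half-tol=0.150, Σhalf²=0.022500
  +B: nom +14.200 → Σnom=-35.300; wc +0.460/-0.089 → slack +0.690/-0.159; half-tol=0.275, Σhalf²=0.097850
  -C: nom -42.890 → Σnom=-78.190; wc +0.440/-0.260 → slack +1.130/-0.419; half-tol=0.350, Σhalf²=0.220350
Nominal = -78.190. Worst-case = [-78.190 - 0.419, -78.190 + 1.130] = [-78.609, -77.060]. RSS = √0.220350 = 0.469.

nominal=-78.190 wc=[-78.609,-77.060] rss=0.469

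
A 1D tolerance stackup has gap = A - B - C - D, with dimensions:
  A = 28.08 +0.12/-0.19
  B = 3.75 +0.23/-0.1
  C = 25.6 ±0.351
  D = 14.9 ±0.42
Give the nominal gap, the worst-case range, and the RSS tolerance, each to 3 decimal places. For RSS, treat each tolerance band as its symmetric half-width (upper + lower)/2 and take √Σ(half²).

Stack each dimension's contribution:
  +A: nom +28.080 → Σnom=28.080; wc +0.120/-0.190 → slack +0.120/-0.190; half-tol=0.155, Σhalf²=0.024025
  -B: nom -3.750 → Σnom=24.330; wc +0.100/-0.230 → slack +0.220/-0.420; half-tol=0.165, Σhalf²=0.051250
  -C: nom -25.600 → Σnom=-1.270; wc +0.351/-0.351 → slack +0.571/-0.771; half-tol=0.351, Σhalf²=0.174451
  -D: nom -14.900 → Σnom=-16.170; wc +0.420/-0.420 → slack +0.991/-1.191; half-tol=0.420, Σhalf²=0.350851
Nominal = -16.170. Worst-case = [-16.170 - 1.191, -16.170 + 0.991] = [-17.361, -15.179]. RSS = √0.350851 = 0.592.

nominal=-16.170 wc=[-17.361,-15.179] rss=0.592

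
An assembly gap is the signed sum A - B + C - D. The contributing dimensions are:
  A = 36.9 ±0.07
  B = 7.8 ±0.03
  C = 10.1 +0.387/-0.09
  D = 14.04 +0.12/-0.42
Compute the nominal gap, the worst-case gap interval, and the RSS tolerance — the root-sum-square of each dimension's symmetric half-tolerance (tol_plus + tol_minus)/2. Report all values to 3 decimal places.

nominal=25.160 wc=[24.850,26.067] rss=0.368

Stack each dimension's contribution:
  +A: nom +36.900 → Σnom=36.900; wc +0.070/-0.070 → slack +0.070/-0.070; half-tol=0.070, Σhalf²=0.004900
  -B: nom -7.800 → Σnom=29.100; wc +0.030/-0.030 → slack +0.100/-0.100; half-tol=0.030, Σhalf²=0.005800
  +C: nom +10.100 → Σnom=39.200; wc +0.387/-0.090 → slack +0.487/-0.190; half-tol=0.238, Σhalf²=0.062682
  -D: nom -14.040 → Σnom=25.160; wc +0.420/-0.120 → slack +0.907/-0.310; half-tol=0.270, Σhalf²=0.135582
Nominal = 25.160. Worst-case = [25.160 - 0.310, 25.160 + 0.907] = [24.850, 26.067]. RSS = √0.135582 = 0.368.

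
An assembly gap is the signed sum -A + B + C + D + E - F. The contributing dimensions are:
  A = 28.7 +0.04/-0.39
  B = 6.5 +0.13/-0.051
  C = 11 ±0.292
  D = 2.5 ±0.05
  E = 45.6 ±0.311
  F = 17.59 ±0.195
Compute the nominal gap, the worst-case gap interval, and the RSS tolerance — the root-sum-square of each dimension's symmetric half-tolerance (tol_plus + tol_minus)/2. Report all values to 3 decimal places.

nominal=19.310 wc=[18.371,20.678] rss=0.526

Stack each dimension's contribution:
  -A: nom -28.700 → Σnom=-28.700; wc +0.390/-0.040 → slack +0.390/-0.040; half-tol=0.215, Σhalf²=0.046225
  +B: nom +6.500 → Σnom=-22.200; wc +0.130/-0.051 → slack +0.520/-0.091; half-tol=0.090, Σhalf²=0.054415
  +C: nom +11.000 → Σnom=-11.200; wc +0.292/-0.292 → slack +0.812/-0.383; half-tol=0.292, Σhalf²=0.139679
  +D: nom +2.500 → Σnom=-8.700; wc +0.050/-0.050 → slack +0.862/-0.433; half-tol=0.050, Σhalf²=0.142179
  +E: nom +45.600 → Σnom=36.900; wc +0.311/-0.311 → slack +1.173/-0.744; half-tol=0.311, Σhalf²=0.238900
  -F: nom -17.590 → Σnom=19.310; wc +0.195/-0.195 → slack +1.368/-0.939; half-tol=0.195, Σhalf²=0.276925
Nominal = 19.310. Worst-case = [19.310 - 0.939, 19.310 + 1.368] = [18.371, 20.678]. RSS = √0.276925 = 0.526.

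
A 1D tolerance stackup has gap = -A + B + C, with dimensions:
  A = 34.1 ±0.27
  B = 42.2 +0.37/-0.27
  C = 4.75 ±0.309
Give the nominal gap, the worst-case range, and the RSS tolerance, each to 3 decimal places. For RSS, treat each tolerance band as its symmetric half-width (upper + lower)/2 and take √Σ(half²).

Stack each dimension's contribution:
  -A: nom -34.100 → Σnom=-34.100; wc +0.270/-0.270 → slack +0.270/-0.270; half-tol=0.270, Σhalf²=0.072900
  +B: nom +42.200 → Σnom=8.100; wc +0.370/-0.270 → slack +0.640/-0.540; half-tol=0.320, Σhalf²=0.175300
  +C: nom +4.750 → Σnom=12.850; wc +0.309/-0.309 → slack +0.949/-0.849; half-tol=0.309, Σhalf²=0.270781
Nominal = 12.850. Worst-case = [12.850 - 0.849, 12.850 + 0.949] = [12.001, 13.799]. RSS = √0.270781 = 0.520.

nominal=12.850 wc=[12.001,13.799] rss=0.520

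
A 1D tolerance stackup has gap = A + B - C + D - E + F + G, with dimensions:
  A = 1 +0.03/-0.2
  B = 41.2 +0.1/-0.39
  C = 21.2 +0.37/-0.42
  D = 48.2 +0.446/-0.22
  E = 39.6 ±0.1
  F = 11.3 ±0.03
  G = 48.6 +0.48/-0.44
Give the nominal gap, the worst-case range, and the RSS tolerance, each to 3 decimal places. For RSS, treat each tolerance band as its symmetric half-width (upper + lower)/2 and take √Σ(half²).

nominal=89.500 wc=[87.750,91.106] rss=0.750

Stack each dimension's contribution:
  +A: nom +1.000 → Σnom=1.000; wc +0.030/-0.200 → slack +0.030/-0.200; half-tol=0.115, Σhalf²=0.013225
  +B: nom +41.200 → Σnom=42.200; wc +0.100/-0.390 → slack +0.130/-0.590; half-tol=0.245, Σhalf²=0.073250
  -C: nom -21.200 → Σnom=21.000; wc +0.420/-0.370 → slack +0.550/-0.960; half-tol=0.395, Σhalf²=0.229275
  +D: nom +48.200 → Σnom=69.200; wc +0.446/-0.220 → slack +0.996/-1.180; half-tol=0.333, Σhalf²=0.340164
  -E: nom -39.600 → Σnom=29.600; wc +0.100/-0.100 → slack +1.096/-1.280; half-tol=0.100, Σhalf²=0.350164
  +F: nom +11.300 → Σnom=40.900; wc +0.030/-0.030 → slack +1.126/-1.310; half-tol=0.030, Σhalf²=0.351064
  +G: nom +48.600 → Σnom=89.500; wc +0.480/-0.440 → slack +1.606/-1.750; half-tol=0.460, Σhalf²=0.562664
Nominal = 89.500. Worst-case = [89.500 - 1.750, 89.500 + 1.606] = [87.750, 91.106]. RSS = √0.562664 = 0.750.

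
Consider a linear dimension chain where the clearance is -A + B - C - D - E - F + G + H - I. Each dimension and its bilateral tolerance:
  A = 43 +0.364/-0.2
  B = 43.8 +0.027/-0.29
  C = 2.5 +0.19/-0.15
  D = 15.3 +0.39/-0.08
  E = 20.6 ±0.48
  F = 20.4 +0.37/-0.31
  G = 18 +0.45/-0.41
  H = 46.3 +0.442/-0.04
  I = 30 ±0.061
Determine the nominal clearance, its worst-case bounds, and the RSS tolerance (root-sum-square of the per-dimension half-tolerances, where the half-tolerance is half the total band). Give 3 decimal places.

nominal=-23.700 wc=[-26.295,-21.500] rss=0.884

Stack each dimension's contribution:
  -A: nom -43.000 → Σnom=-43.000; wc +0.200/-0.364 → slack +0.200/-0.364; half-tol=0.282, Σhalf²=0.079524
  +B: nom +43.800 → Σnom=0.800; wc +0.027/-0.290 → slack +0.227/-0.654; half-tol=0.159, Σhalf²=0.104646
  -C: nom -2.500 → Σnom=-1.700; wc +0.150/-0.190 → slack +0.377/-0.844; half-tol=0.170, Σhalf²=0.133546
  -D: nom -15.300 → Σnom=-17.000; wc +0.080/-0.390 → slack +0.457/-1.234; half-tol=0.235, Σhalf²=0.188771
  -E: nom -20.600 → Σnom=-37.600; wc +0.480/-0.480 → slack +0.937/-1.714; half-tol=0.480, Σhalf²=0.419171
  -F: nom -20.400 → Σnom=-58.000; wc +0.310/-0.370 → slack +1.247/-2.084; half-tol=0.340, Σhalf²=0.534771
  +G: nom +18.000 → Σnom=-40.000; wc +0.450/-0.410 → slack +1.697/-2.494; half-tol=0.430, Σhalf²=0.719671
  +H: nom +46.300 → Σnom=6.300; wc +0.442/-0.040 → slack +2.139/-2.534; half-tol=0.241, Σhalf²=0.777752
  -I: nom -30.000 → Σnom=-23.700; wc +0.061/-0.061 → slack +2.200/-2.595; half-tol=0.061, Σhalf²=0.781473
Nominal = -23.700. Worst-case = [-23.700 - 2.595, -23.700 + 2.200] = [-26.295, -21.500]. RSS = √0.781473 = 0.884.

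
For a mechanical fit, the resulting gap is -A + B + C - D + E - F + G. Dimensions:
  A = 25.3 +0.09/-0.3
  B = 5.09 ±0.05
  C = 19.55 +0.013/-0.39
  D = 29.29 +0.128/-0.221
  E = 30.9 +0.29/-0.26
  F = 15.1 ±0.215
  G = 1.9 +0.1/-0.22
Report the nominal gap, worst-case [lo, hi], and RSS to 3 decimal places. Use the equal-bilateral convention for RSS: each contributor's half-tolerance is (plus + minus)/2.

Stack each dimension's contribution:
  -A: nom -25.300 → Σnom=-25.300; wc +0.300/-0.090 → slack +0.300/-0.090; half-tol=0.195, Σhalf²=0.038025
  +B: nom +5.090 → Σnom=-20.210; wc +0.050/-0.050 → slack +0.350/-0.140; half-tol=0.050, Σhalf²=0.040525
  +C: nom +19.550 → Σnom=-0.660; wc +0.013/-0.390 → slack +0.363/-0.530; half-tol=0.202, Σhalf²=0.081127
  -D: nom -29.290 → Σnom=-29.950; wc +0.221/-0.128 → slack +0.584/-0.658; half-tol=0.174, Σhalf²=0.111578
  +E: nom +30.900 → Σnom=0.950; wc +0.290/-0.260 → slack +0.874/-0.918; half-tol=0.275, Σhalf²=0.187203
  -F: nom -15.100 → Σnom=-14.150; wc +0.215/-0.215 → slack +1.089/-1.133; half-tol=0.215, Σhalf²=0.233428
  +G: nom +1.900 → Σnom=-12.250; wc +0.100/-0.220 → slack +1.189/-1.353; half-tol=0.160, Σhalf²=0.259028
Nominal = -12.250. Worst-case = [-12.250 - 1.353, -12.250 + 1.189] = [-13.603, -11.061]. RSS = √0.259028 = 0.509.

nominal=-12.250 wc=[-13.603,-11.061] rss=0.509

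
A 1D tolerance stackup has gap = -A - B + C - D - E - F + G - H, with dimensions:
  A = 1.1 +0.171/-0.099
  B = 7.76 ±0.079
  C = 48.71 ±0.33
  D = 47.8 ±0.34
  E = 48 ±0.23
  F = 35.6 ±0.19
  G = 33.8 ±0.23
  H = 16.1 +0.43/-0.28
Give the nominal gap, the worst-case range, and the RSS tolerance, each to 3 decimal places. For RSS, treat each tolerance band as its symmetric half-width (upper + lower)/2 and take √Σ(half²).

nominal=-73.850 wc=[-75.850,-72.072] rss=0.719

Stack each dimension's contribution:
  -A: nom -1.100 → Σnom=-1.100; wc +0.099/-0.171 → slack +0.099/-0.171; half-tol=0.135, Σhalf²=0.018225
  -B: nom -7.760 → Σnom=-8.860; wc +0.079/-0.079 → slack +0.178/-0.250; half-tol=0.079, Σhalf²=0.024466
  +C: nom +48.710 → Σnom=39.850; wc +0.330/-0.330 → slack +0.508/-0.580; half-tol=0.330, Σhalf²=0.133366
  -D: nom -47.800 → Σnom=-7.950; wc +0.340/-0.340 → slack +0.848/-0.920; half-tol=0.340, Σhalf²=0.248966
  -E: nom -48.000 → Σnom=-55.950; wc +0.230/-0.230 → slack +1.078/-1.150; half-tol=0.230, Σhalf²=0.301866
  -F: nom -35.600 → Σnom=-91.550; wc +0.190/-0.190 → slack +1.268/-1.340; half-tol=0.190, Σhalf²=0.337966
  +G: nom +33.800 → Σnom=-57.750; wc +0.230/-0.230 → slack +1.498/-1.570; half-tol=0.230, Σhalf²=0.390866
  -H: nom -16.100 → Σnom=-73.850; wc +0.280/-0.430 → slack +1.778/-2.000; half-tol=0.355, Σhalf²=0.516891
Nominal = -73.850. Worst-case = [-73.850 - 2.000, -73.850 + 1.778] = [-75.850, -72.072]. RSS = √0.516891 = 0.719.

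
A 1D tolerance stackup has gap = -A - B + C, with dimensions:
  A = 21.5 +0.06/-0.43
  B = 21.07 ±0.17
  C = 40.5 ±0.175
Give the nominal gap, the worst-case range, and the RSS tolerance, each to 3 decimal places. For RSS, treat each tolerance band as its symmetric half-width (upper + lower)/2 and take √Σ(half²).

Stack each dimension's contribution:
  -A: nom -21.500 → Σnom=-21.500; wc +0.430/-0.060 → slack +0.430/-0.060; half-tol=0.245, Σhalf²=0.060025
  -B: nom -21.070 → Σnom=-42.570; wc +0.170/-0.170 → slack +0.600/-0.230; half-tol=0.170, Σhalf²=0.088925
  +C: nom +40.500 → Σnom=-2.070; wc +0.175/-0.175 → slack +0.775/-0.405; half-tol=0.175, Σhalf²=0.119550
Nominal = -2.070. Worst-case = [-2.070 - 0.405, -2.070 + 0.775] = [-2.475, -1.295]. RSS = √0.119550 = 0.346.

nominal=-2.070 wc=[-2.475,-1.295] rss=0.346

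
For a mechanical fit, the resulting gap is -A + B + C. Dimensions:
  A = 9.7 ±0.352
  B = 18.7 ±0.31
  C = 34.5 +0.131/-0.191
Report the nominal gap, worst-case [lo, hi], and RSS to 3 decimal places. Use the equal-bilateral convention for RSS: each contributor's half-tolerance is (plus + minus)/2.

nominal=43.500 wc=[42.647,44.293] rss=0.496

Stack each dimension's contribution:
  -A: nom -9.700 → Σnom=-9.700; wc +0.352/-0.352 → slack +0.352/-0.352; half-tol=0.352, Σhalf²=0.123904
  +B: nom +18.700 → Σnom=9.000; wc +0.310/-0.310 → slack +0.662/-0.662; half-tol=0.310, Σhalf²=0.220004
  +C: nom +34.500 → Σnom=43.500; wc +0.131/-0.191 → slack +0.793/-0.853; half-tol=0.161, Σhalf²=0.245925
Nominal = 43.500. Worst-case = [43.500 - 0.853, 43.500 + 0.793] = [42.647, 44.293]. RSS = √0.245925 = 0.496.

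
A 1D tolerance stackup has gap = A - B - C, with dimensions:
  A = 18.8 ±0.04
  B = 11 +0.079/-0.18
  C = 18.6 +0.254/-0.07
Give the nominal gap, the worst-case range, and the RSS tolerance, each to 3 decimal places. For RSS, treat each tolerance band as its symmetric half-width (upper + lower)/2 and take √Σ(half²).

nominal=-10.800 wc=[-11.173,-10.510] rss=0.211

Stack each dimension's contribution:
  +A: nom +18.800 → Σnom=18.800; wc +0.040/-0.040 → slack +0.040/-0.040; half-tol=0.040, Σhalf²=0.001600
  -B: nom -11.000 → Σnom=7.800; wc +0.180/-0.079 → slack +0.220/-0.119; half-tol=0.130, Σhalf²=0.018370
  -C: nom -18.600 → Σnom=-10.800; wc +0.070/-0.254 → slack +0.290/-0.373; half-tol=0.162, Σhalf²=0.044614
Nominal = -10.800. Worst-case = [-10.800 - 0.373, -10.800 + 0.290] = [-11.173, -10.510]. RSS = √0.044614 = 0.211.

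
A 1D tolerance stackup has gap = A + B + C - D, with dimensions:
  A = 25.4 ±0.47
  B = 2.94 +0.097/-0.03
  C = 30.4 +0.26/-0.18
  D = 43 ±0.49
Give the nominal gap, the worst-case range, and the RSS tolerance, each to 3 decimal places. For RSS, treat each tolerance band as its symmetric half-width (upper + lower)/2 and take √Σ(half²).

nominal=15.740 wc=[14.570,17.057] rss=0.717

Stack each dimension's contribution:
  +A: nom +25.400 → Σnom=25.400; wc +0.470/-0.470 → slack +0.470/-0.470; half-tol=0.470, Σhalf²=0.220900
  +B: nom +2.940 → Σnom=28.340; wc +0.097/-0.030 → slack +0.567/-0.500; half-tol=0.064, Σhalf²=0.224932
  +C: nom +30.400 → Σnom=58.740; wc +0.260/-0.180 → slack +0.827/-0.680; half-tol=0.220, Σhalf²=0.273332
  -D: nom -43.000 → Σnom=15.740; wc +0.490/-0.490 → slack +1.317/-1.170; half-tol=0.490, Σhalf²=0.513432
Nominal = 15.740. Worst-case = [15.740 - 1.170, 15.740 + 1.317] = [14.570, 17.057]. RSS = √0.513432 = 0.717.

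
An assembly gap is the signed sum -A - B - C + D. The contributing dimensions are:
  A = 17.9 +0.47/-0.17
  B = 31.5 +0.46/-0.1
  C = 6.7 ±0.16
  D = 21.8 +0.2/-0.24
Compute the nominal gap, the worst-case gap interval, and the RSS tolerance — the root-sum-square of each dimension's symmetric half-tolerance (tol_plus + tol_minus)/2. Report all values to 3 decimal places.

nominal=-34.300 wc=[-35.630,-33.670] rss=0.505

Stack each dimension's contribution:
  -A: nom -17.900 → Σnom=-17.900; wc +0.170/-0.470 → slack +0.170/-0.470; half-tol=0.320, Σhalf²=0.102400
  -B: nom -31.500 → Σnom=-49.400; wc +0.100/-0.460 → slack +0.270/-0.930; half-tol=0.280, Σhalf²=0.180800
  -C: nom -6.700 → Σnom=-56.100; wc +0.160/-0.160 → slack +0.430/-1.090; half-tol=0.160, Σhalf²=0.206400
  +D: nom +21.800 → Σnom=-34.300; wc +0.200/-0.240 → slack +0.630/-1.330; half-tol=0.220, Σhalf²=0.254800
Nominal = -34.300. Worst-case = [-34.300 - 1.330, -34.300 + 0.630] = [-35.630, -33.670]. RSS = √0.254800 = 0.505.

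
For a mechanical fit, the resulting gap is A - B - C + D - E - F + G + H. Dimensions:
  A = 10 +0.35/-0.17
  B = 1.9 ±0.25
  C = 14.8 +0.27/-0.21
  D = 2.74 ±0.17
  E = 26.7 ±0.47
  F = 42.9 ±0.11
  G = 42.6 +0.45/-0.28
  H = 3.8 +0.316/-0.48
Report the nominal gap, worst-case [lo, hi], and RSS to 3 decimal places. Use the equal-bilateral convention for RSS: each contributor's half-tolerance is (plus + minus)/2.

nominal=-27.160 wc=[-29.360,-24.834] rss=0.861

Stack each dimension's contribution:
  +A: nom +10.000 → Σnom=10.000; wc +0.350/-0.170 → slack +0.350/-0.170; half-tol=0.260, Σhalf²=0.067600
  -B: nom -1.900 → Σnom=8.100; wc +0.250/-0.250 → slack +0.600/-0.420; half-tol=0.250, Σhalf²=0.130100
  -C: nom -14.800 → Σnom=-6.700; wc +0.210/-0.270 → slack +0.810/-0.690; half-tol=0.240, Σhalf²=0.187700
  +D: nom +2.740 → Σnom=-3.960; wc +0.170/-0.170 → slack +0.980/-0.860; half-tol=0.170, Σhalf²=0.216600
  -E: nom -26.700 → Σnom=-30.660; wc +0.470/-0.470 → slack +1.450/-1.330; half-tol=0.470, Σhalf²=0.437500
  -F: nom -42.900 → Σnom=-73.560; wc +0.110/-0.110 → slack +1.560/-1.440; half-tol=0.110, Σhalf²=0.449600
  +G: nom +42.600 → Σnom=-30.960; wc +0.450/-0.280 → slack +2.010/-1.720; half-tol=0.365, Σhalf²=0.582825
  +H: nom +3.800 → Σnom=-27.160; wc +0.316/-0.480 → slack +2.326/-2.200; half-tol=0.398, Σhalf²=0.741229
Nominal = -27.160. Worst-case = [-27.160 - 2.200, -27.160 + 2.326] = [-29.360, -24.834]. RSS = √0.741229 = 0.861.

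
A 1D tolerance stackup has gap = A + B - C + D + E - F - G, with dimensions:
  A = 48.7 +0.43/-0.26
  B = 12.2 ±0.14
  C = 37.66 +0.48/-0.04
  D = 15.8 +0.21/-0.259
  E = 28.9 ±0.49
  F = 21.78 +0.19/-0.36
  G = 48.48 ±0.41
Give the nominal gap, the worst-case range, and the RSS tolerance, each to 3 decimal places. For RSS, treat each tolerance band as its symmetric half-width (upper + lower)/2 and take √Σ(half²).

nominal=-2.320 wc=[-4.549,-0.240] rss=0.863

Stack each dimension's contribution:
  +A: nom +48.700 → Σnom=48.700; wc +0.430/-0.260 → slack +0.430/-0.260; half-tol=0.345, Σhalf²=0.119025
  +B: nom +12.200 → Σnom=60.900; wc +0.140/-0.140 → slack +0.570/-0.400; half-tol=0.140, Σhalf²=0.138625
  -C: nom -37.660 → Σnom=23.240; wc +0.040/-0.480 → slack +0.610/-0.880; half-tol=0.260, Σhalf²=0.206225
  +D: nom +15.800 → Σnom=39.040; wc +0.210/-0.259 → slack +0.820/-1.139; half-tol=0.234, Σhalf²=0.261215
  +E: nom +28.900 → Σnom=67.940; wc +0.490/-0.490 → slack +1.310/-1.629; half-tol=0.490, Σhalf²=0.501315
  -F: nom -21.780 → Σnom=46.160; wc +0.360/-0.190 → slack +1.670/-1.819; half-tol=0.275, Σhalf²=0.576940
  -G: nom -48.480 → Σnom=-2.320; wc +0.410/-0.410 → slack +2.080/-2.229; half-tol=0.410, Σhalf²=0.745040
Nominal = -2.320. Worst-case = [-2.320 - 2.229, -2.320 + 2.080] = [-4.549, -0.240]. RSS = √0.745040 = 0.863.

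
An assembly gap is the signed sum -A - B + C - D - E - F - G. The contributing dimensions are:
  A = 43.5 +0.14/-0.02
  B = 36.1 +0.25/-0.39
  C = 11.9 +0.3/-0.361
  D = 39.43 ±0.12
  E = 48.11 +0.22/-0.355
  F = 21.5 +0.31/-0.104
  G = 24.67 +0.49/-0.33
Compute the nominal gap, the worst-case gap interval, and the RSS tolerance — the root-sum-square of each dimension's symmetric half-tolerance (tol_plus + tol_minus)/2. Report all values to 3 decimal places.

Stack each dimension's contribution:
  -A: nom -43.500 → Σnom=-43.500; wc +0.020/-0.140 → slack +0.020/-0.140; half-tol=0.080, Σhalf²=0.006400
  -B: nom -36.100 → Σnom=-79.600; wc +0.390/-0.250 → slack +0.410/-0.390; half-tol=0.320, Σhalf²=0.108800
  +C: nom +11.900 → Σnom=-67.700; wc +0.300/-0.361 → slack +0.710/-0.751; half-tol=0.331, Σhalf²=0.218030
  -D: nom -39.430 → Σnom=-107.130; wc +0.120/-0.120 → slack +0.830/-0.871; half-tol=0.120, Σhalf²=0.232430
  -E: nom -48.110 → Σnom=-155.240; wc +0.355/-0.220 → slack +1.185/-1.091; half-tol=0.287, Σhalf²=0.315087
  -F: nom -21.500 → Σnom=-176.740; wc +0.104/-0.310 → slack +1.289/-1.401; half-tol=0.207, Σhalf²=0.357936
  -G: nom -24.670 → Σnom=-201.410; wc +0.330/-0.490 → slack +1.619/-1.891; half-tol=0.410, Σhalf²=0.526036
Nominal = -201.410. Worst-case = [-201.410 - 1.891, -201.410 + 1.619] = [-203.301, -199.791]. RSS = √0.526036 = 0.725.

nominal=-201.410 wc=[-203.301,-199.791] rss=0.725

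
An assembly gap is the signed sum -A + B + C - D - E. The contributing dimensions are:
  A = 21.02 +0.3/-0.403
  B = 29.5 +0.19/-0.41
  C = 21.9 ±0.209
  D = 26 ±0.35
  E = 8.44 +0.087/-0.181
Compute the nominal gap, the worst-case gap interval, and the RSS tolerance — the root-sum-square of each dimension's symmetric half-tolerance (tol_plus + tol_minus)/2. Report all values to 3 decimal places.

nominal=-4.060 wc=[-5.416,-2.727] rss=0.631

Stack each dimension's contribution:
  -A: nom -21.020 → Σnom=-21.020; wc +0.403/-0.300 → slack +0.403/-0.300; half-tol=0.352, Σhalf²=0.123552
  +B: nom +29.500 → Σnom=8.480; wc +0.190/-0.410 → slack +0.593/-0.710; half-tol=0.300, Σhalf²=0.213552
  +C: nom +21.900 → Σnom=30.380; wc +0.209/-0.209 → slack +0.802/-0.919; half-tol=0.209, Σhalf²=0.257233
  -D: nom -26.000 → Σnom=4.380; wc +0.350/-0.350 → slack +1.152/-1.269; half-tol=0.350, Σhalf²=0.379733
  -E: nom -8.440 → Σnom=-4.060; wc +0.181/-0.087 → slack +1.333/-1.356; half-tol=0.134, Σhalf²=0.397689
Nominal = -4.060. Worst-case = [-4.060 - 1.356, -4.060 + 1.333] = [-5.416, -2.727]. RSS = √0.397689 = 0.631.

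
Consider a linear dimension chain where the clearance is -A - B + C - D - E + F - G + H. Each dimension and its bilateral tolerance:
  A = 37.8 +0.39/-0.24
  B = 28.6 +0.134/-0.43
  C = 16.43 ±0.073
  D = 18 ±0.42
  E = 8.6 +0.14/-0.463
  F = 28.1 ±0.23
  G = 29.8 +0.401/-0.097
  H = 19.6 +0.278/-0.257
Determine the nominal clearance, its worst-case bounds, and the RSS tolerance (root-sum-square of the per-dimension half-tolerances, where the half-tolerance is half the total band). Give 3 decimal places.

nominal=-58.670 wc=[-60.715,-56.439] rss=0.799

Stack each dimension's contribution:
  -A: nom -37.800 → Σnom=-37.800; wc +0.240/-0.390 → slack +0.240/-0.390; half-tol=0.315, Σhalf²=0.099225
  -B: nom -28.600 → Σnom=-66.400; wc +0.430/-0.134 → slack +0.670/-0.524; half-tol=0.282, Σhalf²=0.178749
  +C: nom +16.430 → Σnom=-49.970; wc +0.073/-0.073 → slack +0.743/-0.597; half-tol=0.073, Σhalf²=0.184078
  -D: nom -18.000 → Σnom=-67.970; wc +0.420/-0.420 → slack +1.163/-1.017; half-tol=0.420, Σhalf²=0.360478
  -E: nom -8.600 → Σnom=-76.570; wc +0.463/-0.140 → slack +1.626/-1.157; half-tol=0.301, Σhalf²=0.451380
  +F: nom +28.100 → Σnom=-48.470; wc +0.230/-0.230 → slack +1.856/-1.387; half-tol=0.230, Σhalf²=0.504280
  -G: nom -29.800 → Σnom=-78.270; wc +0.097/-0.401 → slack +1.953/-1.788; half-tol=0.249, Σhalf²=0.566281
  +H: nom +19.600 → Σnom=-58.670; wc +0.278/-0.257 → slack +2.231/-2.045; half-tol=0.268, Σhalf²=0.637837
Nominal = -58.670. Worst-case = [-58.670 - 2.045, -58.670 + 2.231] = [-60.715, -56.439]. RSS = √0.637837 = 0.799.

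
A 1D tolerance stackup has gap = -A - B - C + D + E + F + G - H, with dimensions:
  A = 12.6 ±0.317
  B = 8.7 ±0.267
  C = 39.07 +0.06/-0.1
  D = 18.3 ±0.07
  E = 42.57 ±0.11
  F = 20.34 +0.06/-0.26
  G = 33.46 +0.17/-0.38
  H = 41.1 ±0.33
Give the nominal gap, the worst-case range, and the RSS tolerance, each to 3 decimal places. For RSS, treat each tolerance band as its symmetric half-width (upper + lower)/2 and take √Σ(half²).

Stack each dimension's contribution:
  -A: nom -12.600 → Σnom=-12.600; wc +0.317/-0.317 → slack +0.317/-0.317; half-tol=0.317, Σhalf²=0.100489
  -B: nom -8.700 → Σnom=-21.300; wc +0.267/-0.267 → slack +0.584/-0.584; half-tol=0.267, Σhalf²=0.171778
  -C: nom -39.070 → Σnom=-60.370; wc +0.100/-0.060 → slack +0.684/-0.644; half-tol=0.080, Σhalf²=0.178178
  +D: nom +18.300 → Σnom=-42.070; wc +0.070/-0.070 → slack +0.754/-0.714; half-tol=0.070, Σhalf²=0.183078
  +E: nom +42.570 → Σnom=0.500; wc +0.110/-0.110 → slack +0.864/-0.824; half-tol=0.110, Σhalf²=0.195178
  +F: nom +20.340 → Σnom=20.840; wc +0.060/-0.260 → slack +0.924/-1.084; half-tol=0.160, Σhalf²=0.220778
  +G: nom +33.460 → Σnom=54.300; wc +0.170/-0.380 → slack +1.094/-1.464; half-tol=0.275, Σhalf²=0.296403
  -H: nom -41.100 → Σnom=13.200; wc +0.330/-0.330 → slack +1.424/-1.794; half-tol=0.330, Σhalf²=0.405303
Nominal = 13.200. Worst-case = [13.200 - 1.794, 13.200 + 1.424] = [11.406, 14.624]. RSS = √0.405303 = 0.637.

nominal=13.200 wc=[11.406,14.624] rss=0.637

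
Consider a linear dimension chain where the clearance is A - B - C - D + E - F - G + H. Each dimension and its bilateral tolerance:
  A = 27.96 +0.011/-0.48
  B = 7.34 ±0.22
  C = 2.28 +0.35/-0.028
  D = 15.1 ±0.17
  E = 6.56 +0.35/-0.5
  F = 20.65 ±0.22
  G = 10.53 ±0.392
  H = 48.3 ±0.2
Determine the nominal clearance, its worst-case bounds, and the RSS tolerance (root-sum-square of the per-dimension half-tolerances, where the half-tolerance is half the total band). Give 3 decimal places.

nominal=26.920 wc=[24.388,28.511] rss=0.772

Stack each dimension's contribution:
  +A: nom +27.960 → Σnom=27.960; wc +0.011/-0.480 → slack +0.011/-0.480; half-tol=0.245, Σhalf²=0.060270
  -B: nom -7.340 → Σnom=20.620; wc +0.220/-0.220 → slack +0.231/-0.700; half-tol=0.220, Σhalf²=0.108670
  -C: nom -2.280 → Σnom=18.340; wc +0.028/-0.350 → slack +0.259/-1.050; half-tol=0.189, Σhalf²=0.144391
  -D: nom -15.100 → Σnom=3.240; wc +0.170/-0.170 → slack +0.429/-1.220; half-tol=0.170, Σhalf²=0.173291
  +E: nom +6.560 → Σnom=9.800; wc +0.350/-0.500 → slack +0.779/-1.720; half-tol=0.425, Σhalf²=0.353916
  -F: nom -20.650 → Σnom=-10.850; wc +0.220/-0.220 → slack +0.999/-1.940; half-tol=0.220, Σhalf²=0.402316
  -G: nom -10.530 → Σnom=-21.380; wc +0.392/-0.392 → slack +1.391/-2.332; half-tol=0.392, Σhalf²=0.555980
  +H: nom +48.300 → Σnom=26.920; wc +0.200/-0.200 → slack +1.591/-2.532; half-tol=0.200, Σhalf²=0.595980
Nominal = 26.920. Worst-case = [26.920 - 2.532, 26.920 + 1.591] = [24.388, 28.511]. RSS = √0.595980 = 0.772.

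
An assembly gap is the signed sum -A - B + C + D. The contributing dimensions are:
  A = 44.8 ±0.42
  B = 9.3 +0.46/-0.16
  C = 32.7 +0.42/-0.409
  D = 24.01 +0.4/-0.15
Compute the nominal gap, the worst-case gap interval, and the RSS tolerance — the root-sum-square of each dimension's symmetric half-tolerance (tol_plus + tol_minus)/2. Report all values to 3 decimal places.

Stack each dimension's contribution:
  -A: nom -44.800 → Σnom=-44.800; wc +0.420/-0.420 → slack +0.420/-0.420; half-tol=0.420, Σhalf²=0.176400
  -B: nom -9.300 → Σnom=-54.100; wc +0.160/-0.460 → slack +0.580/-0.880; half-tol=0.310, Σhalf²=0.272500
  +C: nom +32.700 → Σnom=-21.400; wc +0.420/-0.409 → slack +1.000/-1.289; half-tol=0.414, Σhalf²=0.444310
  +D: nom +24.010 → Σnom=2.610; wc +0.400/-0.150 → slack +1.400/-1.439; half-tol=0.275, Σhalf²=0.519935
Nominal = 2.610. Worst-case = [2.610 - 1.439, 2.610 + 1.400] = [1.171, 4.010]. RSS = √0.519935 = 0.721.

nominal=2.610 wc=[1.171,4.010] rss=0.721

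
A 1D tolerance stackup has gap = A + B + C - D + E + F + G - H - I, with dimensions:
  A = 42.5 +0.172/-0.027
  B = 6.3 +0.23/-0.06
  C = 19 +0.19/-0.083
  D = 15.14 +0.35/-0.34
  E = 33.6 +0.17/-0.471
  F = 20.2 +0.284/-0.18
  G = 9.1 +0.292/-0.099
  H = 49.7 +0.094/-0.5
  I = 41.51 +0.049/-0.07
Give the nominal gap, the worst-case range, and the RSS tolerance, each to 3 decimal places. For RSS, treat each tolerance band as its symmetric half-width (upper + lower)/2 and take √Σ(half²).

nominal=24.350 wc=[22.937,26.598] rss=0.675

Stack each dimension's contribution:
  +A: nom +42.500 → Σnom=42.500; wc +0.172/-0.027 → slack +0.172/-0.027; half-tol=0.099, Σhalf²=0.009900
  +B: nom +6.300 → Σnom=48.800; wc +0.230/-0.060 → slack +0.402/-0.087; half-tol=0.145, Σhalf²=0.030925
  +C: nom +19.000 → Σnom=67.800; wc +0.190/-0.083 → slack +0.592/-0.170; half-tol=0.137, Σhalf²=0.049558
  -D: nom -15.140 → Σnom=52.660; wc +0.340/-0.350 → slack +0.932/-0.520; half-tol=0.345, Σhalf²=0.168582
  +E: nom +33.600 → Σnom=86.260; wc +0.170/-0.471 → slack +1.102/-0.991; half-tol=0.321, Σhalf²=0.271303
  +F: nom +20.200 → Σnom=106.460; wc +0.284/-0.180 → slack +1.386/-1.171; half-tol=0.232, Σhalf²=0.325127
  +G: nom +9.100 → Σnom=115.560; wc +0.292/-0.099 → slack +1.678/-1.270; half-tol=0.196, Σhalf²=0.363347
  -H: nom -49.700 → Σnom=65.860; wc +0.500/-0.094 → slack +2.178/-1.364; half-tol=0.297, Σhalf²=0.451556
  -I: nom -41.510 → Σnom=24.350; wc +0.070/-0.049 → slack +2.248/-1.413; half-tol=0.060, Σhalf²=0.455096
Nominal = 24.350. Worst-case = [24.350 - 1.413, 24.350 + 2.248] = [22.937, 26.598]. RSS = √0.455096 = 0.675.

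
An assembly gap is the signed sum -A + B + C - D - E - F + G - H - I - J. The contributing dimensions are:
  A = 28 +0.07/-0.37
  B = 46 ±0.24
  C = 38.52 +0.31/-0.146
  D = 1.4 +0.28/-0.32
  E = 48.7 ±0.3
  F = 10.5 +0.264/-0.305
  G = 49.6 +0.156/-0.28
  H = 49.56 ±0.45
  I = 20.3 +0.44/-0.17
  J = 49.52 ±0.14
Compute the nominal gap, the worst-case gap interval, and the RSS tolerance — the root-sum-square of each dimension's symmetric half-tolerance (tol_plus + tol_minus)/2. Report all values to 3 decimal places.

Stack each dimension's contribution:
  -A: nom -28.000 → Σnom=-28.000; wc +0.370/-0.070 → slack +0.370/-0.070; half-tol=0.220, Σhalf²=0.048400
  +B: nom +46.000 → Σnom=18.000; wc +0.240/-0.240 → slack +0.610/-0.310; half-tol=0.240, Σhalf²=0.106000
  +C: nom +38.520 → Σnom=56.520; wc +0.310/-0.146 → slack +0.920/-0.456; half-tol=0.228, Σhalf²=0.157984
  -D: nom -1.400 → Σnom=55.120; wc +0.320/-0.280 → slack +1.240/-0.736; half-tol=0.300, Σhalf²=0.247984
  -E: nom -48.700 → Σnom=6.420; wc +0.300/-0.300 → slack +1.540/-1.036; half-tol=0.300, Σhalf²=0.337984
  -F: nom -10.500 → Σnom=-4.080; wc +0.305/-0.264 → slack +1.845/-1.300; half-tol=0.284, Σhalf²=0.418924
  +G: nom +49.600 → Σnom=45.520; wc +0.156/-0.280 → slack +2.001/-1.580; half-tol=0.218, Σhalf²=0.466448
  -H: nom -49.560 → Σnom=-4.040; wc +0.450/-0.450 → slack +2.451/-2.030; half-tol=0.450, Σhalf²=0.668948
  -I: nom -20.300 → Σnom=-24.340; wc +0.170/-0.440 → slack +2.621/-2.470; half-tol=0.305, Σhalf²=0.761973
  -J: nom -49.520 → Σnom=-73.860; wc +0.140/-0.140 → slack +2.761/-2.610; half-tol=0.140, Σhalf²=0.781573
Nominal = -73.860. Worst-case = [-73.860 - 2.610, -73.860 + 2.761] = [-76.470, -71.099]. RSS = √0.781573 = 0.884.

nominal=-73.860 wc=[-76.470,-71.099] rss=0.884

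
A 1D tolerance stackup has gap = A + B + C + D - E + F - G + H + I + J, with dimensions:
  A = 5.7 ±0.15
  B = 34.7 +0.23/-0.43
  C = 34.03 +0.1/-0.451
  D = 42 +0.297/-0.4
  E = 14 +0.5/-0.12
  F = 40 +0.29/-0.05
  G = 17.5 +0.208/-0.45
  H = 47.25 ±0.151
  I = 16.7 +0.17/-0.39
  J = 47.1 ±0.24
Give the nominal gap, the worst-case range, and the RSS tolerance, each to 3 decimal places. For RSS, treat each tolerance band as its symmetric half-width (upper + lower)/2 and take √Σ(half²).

Stack each dimension's contribution:
  +A: nom +5.700 → Σnom=5.700; wc +0.150/-0.150 → slack +0.150/-0.150; half-tol=0.150, Σhalf²=0.022500
  +B: nom +34.700 → Σnom=40.400; wc +0.230/-0.430 → slack +0.380/-0.580; half-tol=0.330, Σhalf²=0.131400
  +C: nom +34.030 → Σnom=74.430; wc +0.100/-0.451 → slack +0.480/-1.031; half-tol=0.276, Σhalf²=0.207300
  +D: nom +42.000 → Σnom=116.430; wc +0.297/-0.400 → slack +0.777/-1.431; half-tol=0.349, Σhalf²=0.328753
  -E: nom -14.000 → Σnom=102.430; wc +0.120/-0.500 → slack +0.897/-1.931; half-tol=0.310, Σhalf²=0.424853
  +F: nom +40.000 → Σnom=142.430; wc +0.290/-0.050 → slack +1.187/-1.981; half-tol=0.170, Σhalf²=0.453753
  -G: nom -17.500 → Σnom=124.930; wc +0.450/-0.208 → slack +1.637/-2.189; half-tol=0.329, Σhalf²=0.561994
  +H: nom +47.250 → Σnom=172.180; wc +0.151/-0.151 → slack +1.788/-2.340; half-tol=0.151, Σhalf²=0.584794
  +I: nom +16.700 → Σnom=188.880; wc +0.170/-0.390 → slack +1.958/-2.730; half-tol=0.280, Σhalf²=0.663195
  +J: nom +47.100 → Σnom=235.980; wc +0.240/-0.240 → slack +2.198/-2.970; half-tol=0.240, Σhalf²=0.720795
Nominal = 235.980. Worst-case = [235.980 - 2.970, 235.980 + 2.198] = [233.010, 238.178]. RSS = √0.720795 = 0.849.

nominal=235.980 wc=[233.010,238.178] rss=0.849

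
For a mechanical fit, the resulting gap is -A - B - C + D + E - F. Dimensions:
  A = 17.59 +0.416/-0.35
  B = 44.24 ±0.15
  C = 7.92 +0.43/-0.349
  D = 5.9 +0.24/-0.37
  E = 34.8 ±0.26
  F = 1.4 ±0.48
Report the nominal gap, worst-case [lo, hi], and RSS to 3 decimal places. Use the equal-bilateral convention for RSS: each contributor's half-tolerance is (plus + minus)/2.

nominal=-30.450 wc=[-32.556,-28.621] rss=0.844

Stack each dimension's contribution:
  -A: nom -17.590 → Σnom=-17.590; wc +0.350/-0.416 → slack +0.350/-0.416; half-tol=0.383, Σhalf²=0.146689
  -B: nom -44.240 → Σnom=-61.830; wc +0.150/-0.150 → slack +0.500/-0.566; half-tol=0.150, Σhalf²=0.169189
  -C: nom -7.920 → Σnom=-69.750; wc +0.349/-0.430 → slack +0.849/-0.996; half-tol=0.389, Σhalf²=0.320899
  +D: nom +5.900 → Σnom=-63.850; wc +0.240/-0.370 → slack +1.089/-1.366; half-tol=0.305, Σhalf²=0.413924
  +E: nom +34.800 → Σnom=-29.050; wc +0.260/-0.260 → slack +1.349/-1.626; half-tol=0.260, Σhalf²=0.481524
  -F: nom -1.400 → Σnom=-30.450; wc +0.480/-0.480 → slack +1.829/-2.106; half-tol=0.480, Σhalf²=0.711924
Nominal = -30.450. Worst-case = [-30.450 - 2.106, -30.450 + 1.829] = [-32.556, -28.621]. RSS = √0.711924 = 0.844.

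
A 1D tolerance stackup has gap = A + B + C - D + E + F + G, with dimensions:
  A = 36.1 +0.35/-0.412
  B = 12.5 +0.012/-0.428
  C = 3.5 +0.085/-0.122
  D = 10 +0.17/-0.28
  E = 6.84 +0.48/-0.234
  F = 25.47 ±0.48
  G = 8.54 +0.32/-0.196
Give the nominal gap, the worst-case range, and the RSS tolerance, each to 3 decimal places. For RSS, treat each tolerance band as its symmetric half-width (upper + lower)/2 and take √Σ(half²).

Stack each dimension's contribution:
  +A: nom +36.100 → Σnom=36.100; wc +0.350/-0.412 → slack +0.350/-0.412; half-tol=0.381, Σhalf²=0.145161
  +B: nom +12.500 → Σnom=48.600; wc +0.012/-0.428 → slack +0.362/-0.840; half-tol=0.220, Σhalf²=0.193561
  +C: nom +3.500 → Σnom=52.100; wc +0.085/-0.122 → slack +0.447/-0.962; half-tol=0.104, Σhalf²=0.204273
  -D: nom -10.000 → Σnom=42.100; wc +0.280/-0.170 → slack +0.727/-1.132; half-tol=0.225, Σhalf²=0.254898
  +E: nom +6.840 → Σnom=48.940; wc +0.480/-0.234 → slack +1.207/-1.366; half-tol=0.357, Σhalf²=0.382347
  +F: nom +25.470 → Σnom=74.410; wc +0.480/-0.480 → slack +1.687/-1.846; half-tol=0.480, Σhalf²=0.612747
  +G: nom +8.540 → Σnom=82.950; wc +0.320/-0.196 → slack +2.007/-2.042; half-tol=0.258, Σhalf²=0.679311
Nominal = 82.950. Worst-case = [82.950 - 2.042, 82.950 + 2.007] = [80.908, 84.957]. RSS = √0.679311 = 0.824.

nominal=82.950 wc=[80.908,84.957] rss=0.824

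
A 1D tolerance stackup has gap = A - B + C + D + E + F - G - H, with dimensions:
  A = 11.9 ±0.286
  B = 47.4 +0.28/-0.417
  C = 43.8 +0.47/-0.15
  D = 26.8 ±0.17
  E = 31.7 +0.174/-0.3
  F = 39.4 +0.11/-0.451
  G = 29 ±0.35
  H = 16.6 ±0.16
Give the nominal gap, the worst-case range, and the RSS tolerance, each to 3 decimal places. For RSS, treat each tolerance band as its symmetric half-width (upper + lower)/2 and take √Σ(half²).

Stack each dimension's contribution:
  +A: nom +11.900 → Σnom=11.900; wc +0.286/-0.286 → slack +0.286/-0.286; half-tol=0.286, Σhalf²=0.081796
  -B: nom -47.400 → Σnom=-35.500; wc +0.417/-0.280 → slack +0.703/-0.566; half-tol=0.349, Σhalf²=0.203248
  +C: nom +43.800 → Σnom=8.300; wc +0.470/-0.150 → slack +1.173/-0.716; half-tol=0.310, Σhalf²=0.299348
  +D: nom +26.800 → Σnom=35.100; wc +0.170/-0.170 → slack +1.343/-0.886; half-tol=0.170, Σhalf²=0.328248
  +E: nom +31.700 → Σnom=66.800; wc +0.174/-0.300 → slack +1.517/-1.186; half-tol=0.237, Σhalf²=0.384417
  +F: nom +39.400 → Σnom=106.200; wc +0.110/-0.451 → slack +1.627/-1.637; half-tol=0.281, Σhalf²=0.463098
  -G: nom -29.000 → Σnom=77.200; wc +0.350/-0.350 → slack +1.977/-1.987; half-tol=0.350, Σhalf²=0.585597
  -H: nom -16.600 → Σnom=60.600; wc +0.160/-0.160 → slack +2.137/-2.147; half-tol=0.160, Σhalf²=0.611197
Nominal = 60.600. Worst-case = [60.600 - 2.147, 60.600 + 2.137] = [58.453, 62.737]. RSS = √0.611197 = 0.782.

nominal=60.600 wc=[58.453,62.737] rss=0.782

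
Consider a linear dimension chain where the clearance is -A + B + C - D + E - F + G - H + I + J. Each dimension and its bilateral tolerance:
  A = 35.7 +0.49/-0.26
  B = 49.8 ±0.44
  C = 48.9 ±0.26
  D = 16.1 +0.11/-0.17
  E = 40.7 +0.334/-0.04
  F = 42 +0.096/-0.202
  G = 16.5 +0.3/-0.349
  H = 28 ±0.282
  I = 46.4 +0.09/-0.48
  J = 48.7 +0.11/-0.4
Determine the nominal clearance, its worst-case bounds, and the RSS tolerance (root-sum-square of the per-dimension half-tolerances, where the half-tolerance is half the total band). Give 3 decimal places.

nominal=129.200 wc=[126.253,131.648] rss=0.900

Stack each dimension's contribution:
  -A: nom -35.700 → Σnom=-35.700; wc +0.260/-0.490 → slack +0.260/-0.490; half-tol=0.375, Σhalf²=0.140625
  +B: nom +49.800 → Σnom=14.100; wc +0.440/-0.440 → slack +0.700/-0.930; half-tol=0.440, Σhalf²=0.334225
  +C: nom +48.900 → Σnom=63.000; wc +0.260/-0.260 → slack +0.960/-1.190; half-tol=0.260, Σhalf²=0.401825
  -D: nom -16.100 → Σnom=46.900; wc +0.170/-0.110 → slack +1.130/-1.300; half-tol=0.140, Σhalf²=0.421425
  +E: nom +40.700 → Σnom=87.600; wc +0.334/-0.040 → slack +1.464/-1.340; half-tol=0.187, Σhalf²=0.456394
  -F: nom -42.000 → Σnom=45.600; wc +0.202/-0.096 → slack +1.666/-1.436; half-tol=0.149, Σhalf²=0.478595
  +G: nom +16.500 → Σnom=62.100; wc +0.300/-0.349 → slack +1.966/-1.785; half-tol=0.325, Σhalf²=0.583895
  -H: nom -28.000 → Σnom=34.100; wc +0.282/-0.282 → slack +2.248/-2.067; half-tol=0.282, Σhalf²=0.663419
  +I: nom +46.400 → Σnom=80.500; wc +0.090/-0.480 → slack +2.338/-2.547; half-tol=0.285, Σhalf²=0.744644
  +J: nom +48.700 → Σnom=129.200; wc +0.110/-0.400 → slack +2.448/-2.947; half-tol=0.255, Σhalf²=0.809669
Nominal = 129.200. Worst-case = [129.200 - 2.947, 129.200 + 2.448] = [126.253, 131.648]. RSS = √0.809669 = 0.900.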